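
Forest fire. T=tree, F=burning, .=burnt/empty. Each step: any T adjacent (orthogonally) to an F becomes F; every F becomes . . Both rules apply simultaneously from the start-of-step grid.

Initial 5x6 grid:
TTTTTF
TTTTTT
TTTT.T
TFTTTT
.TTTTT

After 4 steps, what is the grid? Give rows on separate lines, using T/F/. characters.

Step 1: 6 trees catch fire, 2 burn out
  TTTTF.
  TTTTTF
  TFTT.T
  F.FTTT
  .FTTTT
Step 2: 8 trees catch fire, 6 burn out
  TTTF..
  TFTTF.
  F.FT.F
  ...FTT
  ..FTTT
Step 3: 9 trees catch fire, 8 burn out
  TFF...
  F.FF..
  ...F..
  ....FF
  ...FTT
Step 4: 3 trees catch fire, 9 burn out
  F.....
  ......
  ......
  ......
  ....FF

F.....
......
......
......
....FF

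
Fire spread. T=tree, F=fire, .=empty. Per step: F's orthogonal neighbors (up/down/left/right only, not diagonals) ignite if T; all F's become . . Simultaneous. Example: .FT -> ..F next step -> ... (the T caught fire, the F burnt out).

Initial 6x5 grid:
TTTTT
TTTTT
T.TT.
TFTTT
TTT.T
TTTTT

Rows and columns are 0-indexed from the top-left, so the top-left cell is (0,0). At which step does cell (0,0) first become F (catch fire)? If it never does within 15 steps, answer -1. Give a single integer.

Step 1: cell (0,0)='T' (+3 fires, +1 burnt)
Step 2: cell (0,0)='T' (+6 fires, +3 burnt)
Step 3: cell (0,0)='T' (+6 fires, +6 burnt)
Step 4: cell (0,0)='F' (+6 fires, +6 burnt)
  -> target ignites at step 4
Step 5: cell (0,0)='.' (+4 fires, +6 burnt)
Step 6: cell (0,0)='.' (+1 fires, +4 burnt)
Step 7: cell (0,0)='.' (+0 fires, +1 burnt)
  fire out at step 7

4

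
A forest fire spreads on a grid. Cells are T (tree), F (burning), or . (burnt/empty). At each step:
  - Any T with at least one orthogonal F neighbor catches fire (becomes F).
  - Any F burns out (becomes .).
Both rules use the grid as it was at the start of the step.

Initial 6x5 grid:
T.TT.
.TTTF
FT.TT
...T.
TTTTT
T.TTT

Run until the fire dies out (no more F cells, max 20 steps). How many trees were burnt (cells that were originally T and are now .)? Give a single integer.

Step 1: +3 fires, +2 burnt (F count now 3)
Step 2: +4 fires, +3 burnt (F count now 4)
Step 3: +2 fires, +4 burnt (F count now 2)
Step 4: +1 fires, +2 burnt (F count now 1)
Step 5: +3 fires, +1 burnt (F count now 3)
Step 6: +3 fires, +3 burnt (F count now 3)
Step 7: +1 fires, +3 burnt (F count now 1)
Step 8: +1 fires, +1 burnt (F count now 1)
Step 9: +0 fires, +1 burnt (F count now 0)
Fire out after step 9
Initially T: 19, now '.': 29
Total burnt (originally-T cells now '.'): 18

Answer: 18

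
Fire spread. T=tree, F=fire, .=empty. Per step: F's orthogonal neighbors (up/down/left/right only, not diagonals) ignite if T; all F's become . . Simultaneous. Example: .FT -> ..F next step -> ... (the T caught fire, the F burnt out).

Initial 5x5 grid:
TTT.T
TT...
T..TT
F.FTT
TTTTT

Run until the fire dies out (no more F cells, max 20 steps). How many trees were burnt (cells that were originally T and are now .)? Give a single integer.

Step 1: +4 fires, +2 burnt (F count now 4)
Step 2: +5 fires, +4 burnt (F count now 5)
Step 3: +4 fires, +5 burnt (F count now 4)
Step 4: +1 fires, +4 burnt (F count now 1)
Step 5: +1 fires, +1 burnt (F count now 1)
Step 6: +0 fires, +1 burnt (F count now 0)
Fire out after step 6
Initially T: 16, now '.': 24
Total burnt (originally-T cells now '.'): 15

Answer: 15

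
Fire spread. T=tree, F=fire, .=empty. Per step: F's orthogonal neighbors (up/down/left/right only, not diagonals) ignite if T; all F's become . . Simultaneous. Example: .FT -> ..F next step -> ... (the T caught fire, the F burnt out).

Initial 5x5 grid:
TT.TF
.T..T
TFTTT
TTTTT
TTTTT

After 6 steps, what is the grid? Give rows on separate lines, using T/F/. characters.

Step 1: 6 trees catch fire, 2 burn out
  TT.F.
  .F..F
  F.FTT
  TFTTT
  TTTTT
Step 2: 6 trees catch fire, 6 burn out
  TF...
  .....
  ...FF
  F.FTT
  TFTTT
Step 3: 5 trees catch fire, 6 burn out
  F....
  .....
  .....
  ...FF
  F.FTT
Step 4: 2 trees catch fire, 5 burn out
  .....
  .....
  .....
  .....
  ...FF
Step 5: 0 trees catch fire, 2 burn out
  .....
  .....
  .....
  .....
  .....
Step 6: 0 trees catch fire, 0 burn out
  .....
  .....
  .....
  .....
  .....

.....
.....
.....
.....
.....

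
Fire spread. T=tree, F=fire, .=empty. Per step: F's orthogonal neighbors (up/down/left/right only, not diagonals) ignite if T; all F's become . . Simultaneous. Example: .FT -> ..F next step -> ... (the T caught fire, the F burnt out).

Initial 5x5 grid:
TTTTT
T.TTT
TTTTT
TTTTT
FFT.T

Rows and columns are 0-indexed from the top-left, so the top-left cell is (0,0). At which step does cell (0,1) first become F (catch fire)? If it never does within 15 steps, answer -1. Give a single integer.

Step 1: cell (0,1)='T' (+3 fires, +2 burnt)
Step 2: cell (0,1)='T' (+3 fires, +3 burnt)
Step 3: cell (0,1)='T' (+3 fires, +3 burnt)
Step 4: cell (0,1)='T' (+4 fires, +3 burnt)
Step 5: cell (0,1)='F' (+5 fires, +4 burnt)
  -> target ignites at step 5
Step 6: cell (0,1)='.' (+2 fires, +5 burnt)
Step 7: cell (0,1)='.' (+1 fires, +2 burnt)
Step 8: cell (0,1)='.' (+0 fires, +1 burnt)
  fire out at step 8

5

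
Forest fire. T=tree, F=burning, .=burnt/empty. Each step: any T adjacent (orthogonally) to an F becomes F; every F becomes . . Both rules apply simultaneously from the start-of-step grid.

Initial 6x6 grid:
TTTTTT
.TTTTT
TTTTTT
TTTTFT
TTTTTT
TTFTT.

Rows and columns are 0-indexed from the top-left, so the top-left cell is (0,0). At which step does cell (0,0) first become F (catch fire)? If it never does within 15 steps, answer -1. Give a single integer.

Step 1: cell (0,0)='T' (+7 fires, +2 burnt)
Step 2: cell (0,0)='T' (+9 fires, +7 burnt)
Step 3: cell (0,0)='T' (+6 fires, +9 burnt)
Step 4: cell (0,0)='T' (+5 fires, +6 burnt)
Step 5: cell (0,0)='T' (+3 fires, +5 burnt)
Step 6: cell (0,0)='T' (+1 fires, +3 burnt)
Step 7: cell (0,0)='F' (+1 fires, +1 burnt)
  -> target ignites at step 7
Step 8: cell (0,0)='.' (+0 fires, +1 burnt)
  fire out at step 8

7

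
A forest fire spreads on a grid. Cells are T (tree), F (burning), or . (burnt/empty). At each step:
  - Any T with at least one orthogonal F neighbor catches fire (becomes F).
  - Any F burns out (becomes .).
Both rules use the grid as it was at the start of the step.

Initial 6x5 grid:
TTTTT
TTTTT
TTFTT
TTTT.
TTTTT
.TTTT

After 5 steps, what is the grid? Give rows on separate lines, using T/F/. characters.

Step 1: 4 trees catch fire, 1 burn out
  TTTTT
  TTFTT
  TF.FT
  TTFT.
  TTTTT
  .TTTT
Step 2: 8 trees catch fire, 4 burn out
  TTFTT
  TF.FT
  F...F
  TF.F.
  TTFTT
  .TTTT
Step 3: 8 trees catch fire, 8 burn out
  TF.FT
  F...F
  .....
  F....
  TF.FT
  .TFTT
Step 4: 6 trees catch fire, 8 burn out
  F...F
  .....
  .....
  .....
  F...F
  .F.FT
Step 5: 1 trees catch fire, 6 burn out
  .....
  .....
  .....
  .....
  .....
  ....F

.....
.....
.....
.....
.....
....F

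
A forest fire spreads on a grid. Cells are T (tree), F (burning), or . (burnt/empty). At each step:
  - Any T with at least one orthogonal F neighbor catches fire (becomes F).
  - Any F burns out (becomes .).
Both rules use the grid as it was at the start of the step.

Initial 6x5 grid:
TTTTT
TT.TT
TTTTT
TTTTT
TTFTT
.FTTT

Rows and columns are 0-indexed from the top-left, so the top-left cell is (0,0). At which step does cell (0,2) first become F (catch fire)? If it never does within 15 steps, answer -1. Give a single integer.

Step 1: cell (0,2)='T' (+4 fires, +2 burnt)
Step 2: cell (0,2)='T' (+6 fires, +4 burnt)
Step 3: cell (0,2)='T' (+5 fires, +6 burnt)
Step 4: cell (0,2)='T' (+4 fires, +5 burnt)
Step 5: cell (0,2)='T' (+4 fires, +4 burnt)
Step 6: cell (0,2)='F' (+3 fires, +4 burnt)
  -> target ignites at step 6
Step 7: cell (0,2)='.' (+0 fires, +3 burnt)
  fire out at step 7

6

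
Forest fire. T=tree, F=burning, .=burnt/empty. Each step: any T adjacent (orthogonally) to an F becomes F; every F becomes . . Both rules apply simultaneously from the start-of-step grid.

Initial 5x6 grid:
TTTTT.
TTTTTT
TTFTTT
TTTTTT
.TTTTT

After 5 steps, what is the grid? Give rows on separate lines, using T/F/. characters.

Step 1: 4 trees catch fire, 1 burn out
  TTTTT.
  TTFTTT
  TF.FTT
  TTFTTT
  .TTTTT
Step 2: 8 trees catch fire, 4 burn out
  TTFTT.
  TF.FTT
  F...FT
  TF.FTT
  .TFTTT
Step 3: 9 trees catch fire, 8 burn out
  TF.FT.
  F...FT
  .....F
  F...FT
  .F.FTT
Step 4: 5 trees catch fire, 9 burn out
  F...F.
  .....F
  ......
  .....F
  ....FT
Step 5: 1 trees catch fire, 5 burn out
  ......
  ......
  ......
  ......
  .....F

......
......
......
......
.....F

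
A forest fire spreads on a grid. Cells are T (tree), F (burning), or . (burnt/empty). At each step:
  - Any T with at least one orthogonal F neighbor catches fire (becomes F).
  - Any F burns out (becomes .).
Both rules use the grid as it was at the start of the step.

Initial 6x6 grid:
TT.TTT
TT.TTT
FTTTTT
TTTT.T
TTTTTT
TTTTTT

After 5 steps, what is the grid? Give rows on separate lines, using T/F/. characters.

Step 1: 3 trees catch fire, 1 burn out
  TT.TTT
  FT.TTT
  .FTTTT
  FTTT.T
  TTTTTT
  TTTTTT
Step 2: 5 trees catch fire, 3 burn out
  FT.TTT
  .F.TTT
  ..FTTT
  .FTT.T
  FTTTTT
  TTTTTT
Step 3: 5 trees catch fire, 5 burn out
  .F.TTT
  ...TTT
  ...FTT
  ..FT.T
  .FTTTT
  FTTTTT
Step 4: 5 trees catch fire, 5 burn out
  ...TTT
  ...FTT
  ....FT
  ...F.T
  ..FTTT
  .FTTTT
Step 5: 5 trees catch fire, 5 burn out
  ...FTT
  ....FT
  .....F
  .....T
  ...FTT
  ..FTTT

...FTT
....FT
.....F
.....T
...FTT
..FTTT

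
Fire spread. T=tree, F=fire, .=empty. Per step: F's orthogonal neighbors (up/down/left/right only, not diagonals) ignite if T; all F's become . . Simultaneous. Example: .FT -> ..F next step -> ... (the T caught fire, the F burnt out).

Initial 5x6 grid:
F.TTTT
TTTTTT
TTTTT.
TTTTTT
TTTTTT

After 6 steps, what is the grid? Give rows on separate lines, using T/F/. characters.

Step 1: 1 trees catch fire, 1 burn out
  ..TTTT
  FTTTTT
  TTTTT.
  TTTTTT
  TTTTTT
Step 2: 2 trees catch fire, 1 burn out
  ..TTTT
  .FTTTT
  FTTTT.
  TTTTTT
  TTTTTT
Step 3: 3 trees catch fire, 2 burn out
  ..TTTT
  ..FTTT
  .FTTT.
  FTTTTT
  TTTTTT
Step 4: 5 trees catch fire, 3 burn out
  ..FTTT
  ...FTT
  ..FTT.
  .FTTTT
  FTTTTT
Step 5: 5 trees catch fire, 5 burn out
  ...FTT
  ....FT
  ...FT.
  ..FTTT
  .FTTTT
Step 6: 5 trees catch fire, 5 burn out
  ....FT
  .....F
  ....F.
  ...FTT
  ..FTTT

....FT
.....F
....F.
...FTT
..FTTT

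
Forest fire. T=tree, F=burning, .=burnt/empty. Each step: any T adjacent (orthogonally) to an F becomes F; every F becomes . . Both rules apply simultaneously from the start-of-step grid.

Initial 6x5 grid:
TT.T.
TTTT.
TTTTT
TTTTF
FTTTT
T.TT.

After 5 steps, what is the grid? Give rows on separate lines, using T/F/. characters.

Step 1: 6 trees catch fire, 2 burn out
  TT.T.
  TTTT.
  TTTTF
  FTTF.
  .FTTF
  F.TT.
Step 2: 6 trees catch fire, 6 burn out
  TT.T.
  TTTT.
  FTTF.
  .FF..
  ..FF.
  ..TT.
Step 3: 6 trees catch fire, 6 burn out
  TT.T.
  FTTF.
  .FF..
  .....
  .....
  ..FF.
Step 4: 4 trees catch fire, 6 burn out
  FT.F.
  .FF..
  .....
  .....
  .....
  .....
Step 5: 1 trees catch fire, 4 burn out
  .F...
  .....
  .....
  .....
  .....
  .....

.F...
.....
.....
.....
.....
.....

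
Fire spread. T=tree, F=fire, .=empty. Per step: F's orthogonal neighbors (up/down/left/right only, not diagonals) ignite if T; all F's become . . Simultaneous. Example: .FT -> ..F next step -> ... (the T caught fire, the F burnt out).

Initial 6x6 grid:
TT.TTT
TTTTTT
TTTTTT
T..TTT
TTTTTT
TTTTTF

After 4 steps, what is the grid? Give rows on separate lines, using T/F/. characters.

Step 1: 2 trees catch fire, 1 burn out
  TT.TTT
  TTTTTT
  TTTTTT
  T..TTT
  TTTTTF
  TTTTF.
Step 2: 3 trees catch fire, 2 burn out
  TT.TTT
  TTTTTT
  TTTTTT
  T..TTF
  TTTTF.
  TTTF..
Step 3: 4 trees catch fire, 3 burn out
  TT.TTT
  TTTTTT
  TTTTTF
  T..TF.
  TTTF..
  TTF...
Step 4: 5 trees catch fire, 4 burn out
  TT.TTT
  TTTTTF
  TTTTF.
  T..F..
  TTF...
  TF....

TT.TTT
TTTTTF
TTTTF.
T..F..
TTF...
TF....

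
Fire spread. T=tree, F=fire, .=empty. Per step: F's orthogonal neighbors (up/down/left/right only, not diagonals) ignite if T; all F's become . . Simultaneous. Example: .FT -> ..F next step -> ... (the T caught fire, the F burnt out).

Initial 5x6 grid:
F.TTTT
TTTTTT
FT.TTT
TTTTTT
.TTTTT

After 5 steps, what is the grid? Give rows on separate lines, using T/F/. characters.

Step 1: 3 trees catch fire, 2 burn out
  ..TTTT
  FTTTTT
  .F.TTT
  FTTTTT
  .TTTTT
Step 2: 2 trees catch fire, 3 burn out
  ..TTTT
  .FTTTT
  ...TTT
  .FTTTT
  .TTTTT
Step 3: 3 trees catch fire, 2 burn out
  ..TTTT
  ..FTTT
  ...TTT
  ..FTTT
  .FTTTT
Step 4: 4 trees catch fire, 3 burn out
  ..FTTT
  ...FTT
  ...TTT
  ...FTT
  ..FTTT
Step 5: 5 trees catch fire, 4 burn out
  ...FTT
  ....FT
  ...FTT
  ....FT
  ...FTT

...FTT
....FT
...FTT
....FT
...FTT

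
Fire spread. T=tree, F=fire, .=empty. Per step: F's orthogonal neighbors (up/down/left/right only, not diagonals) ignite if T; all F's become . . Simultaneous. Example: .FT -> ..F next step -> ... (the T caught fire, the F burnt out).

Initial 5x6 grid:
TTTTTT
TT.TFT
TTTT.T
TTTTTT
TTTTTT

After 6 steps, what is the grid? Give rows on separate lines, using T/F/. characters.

Step 1: 3 trees catch fire, 1 burn out
  TTTTFT
  TT.F.F
  TTTT.T
  TTTTTT
  TTTTTT
Step 2: 4 trees catch fire, 3 burn out
  TTTF.F
  TT....
  TTTF.F
  TTTTTT
  TTTTTT
Step 3: 4 trees catch fire, 4 burn out
  TTF...
  TT....
  TTF...
  TTTFTF
  TTTTTT
Step 4: 6 trees catch fire, 4 burn out
  TF....
  TT....
  TF....
  TTF.F.
  TTTFTF
Step 5: 6 trees catch fire, 6 burn out
  F.....
  TF....
  F.....
  TF....
  TTF.F.
Step 6: 3 trees catch fire, 6 burn out
  ......
  F.....
  ......
  F.....
  TF....

......
F.....
......
F.....
TF....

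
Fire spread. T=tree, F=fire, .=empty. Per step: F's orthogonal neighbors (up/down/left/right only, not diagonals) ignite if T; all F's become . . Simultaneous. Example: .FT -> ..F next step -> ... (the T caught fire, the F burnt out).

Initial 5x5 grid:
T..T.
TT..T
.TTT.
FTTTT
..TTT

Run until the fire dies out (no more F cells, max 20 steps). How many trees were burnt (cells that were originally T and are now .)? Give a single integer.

Step 1: +1 fires, +1 burnt (F count now 1)
Step 2: +2 fires, +1 burnt (F count now 2)
Step 3: +4 fires, +2 burnt (F count now 4)
Step 4: +4 fires, +4 burnt (F count now 4)
Step 5: +2 fires, +4 burnt (F count now 2)
Step 6: +0 fires, +2 burnt (F count now 0)
Fire out after step 6
Initially T: 15, now '.': 23
Total burnt (originally-T cells now '.'): 13

Answer: 13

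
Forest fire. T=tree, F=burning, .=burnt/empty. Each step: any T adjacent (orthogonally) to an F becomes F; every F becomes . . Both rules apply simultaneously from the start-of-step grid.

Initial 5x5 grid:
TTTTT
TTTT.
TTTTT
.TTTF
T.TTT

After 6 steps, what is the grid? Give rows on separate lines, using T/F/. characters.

Step 1: 3 trees catch fire, 1 burn out
  TTTTT
  TTTT.
  TTTTF
  .TTF.
  T.TTF
Step 2: 3 trees catch fire, 3 burn out
  TTTTT
  TTTT.
  TTTF.
  .TF..
  T.TF.
Step 3: 4 trees catch fire, 3 burn out
  TTTTT
  TTTF.
  TTF..
  .F...
  T.F..
Step 4: 3 trees catch fire, 4 burn out
  TTTFT
  TTF..
  TF...
  .....
  T....
Step 5: 4 trees catch fire, 3 burn out
  TTF.F
  TF...
  F....
  .....
  T....
Step 6: 2 trees catch fire, 4 burn out
  TF...
  F....
  .....
  .....
  T....

TF...
F....
.....
.....
T....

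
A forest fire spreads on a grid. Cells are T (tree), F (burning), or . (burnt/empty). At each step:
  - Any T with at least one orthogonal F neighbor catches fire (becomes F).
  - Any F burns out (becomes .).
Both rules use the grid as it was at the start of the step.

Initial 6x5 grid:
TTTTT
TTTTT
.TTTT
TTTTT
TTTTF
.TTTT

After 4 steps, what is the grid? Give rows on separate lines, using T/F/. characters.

Step 1: 3 trees catch fire, 1 burn out
  TTTTT
  TTTTT
  .TTTT
  TTTTF
  TTTF.
  .TTTF
Step 2: 4 trees catch fire, 3 burn out
  TTTTT
  TTTTT
  .TTTF
  TTTF.
  TTF..
  .TTF.
Step 3: 5 trees catch fire, 4 burn out
  TTTTT
  TTTTF
  .TTF.
  TTF..
  TF...
  .TF..
Step 4: 6 trees catch fire, 5 burn out
  TTTTF
  TTTF.
  .TF..
  TF...
  F....
  .F...

TTTTF
TTTF.
.TF..
TF...
F....
.F...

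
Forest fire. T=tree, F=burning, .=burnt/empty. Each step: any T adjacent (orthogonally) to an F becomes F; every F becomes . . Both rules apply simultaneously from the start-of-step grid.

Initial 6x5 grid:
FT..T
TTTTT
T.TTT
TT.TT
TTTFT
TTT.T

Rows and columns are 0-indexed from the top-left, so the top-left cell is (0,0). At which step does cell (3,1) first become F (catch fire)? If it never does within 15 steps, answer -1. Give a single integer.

Step 1: cell (3,1)='T' (+5 fires, +2 burnt)
Step 2: cell (3,1)='T' (+7 fires, +5 burnt)
Step 3: cell (3,1)='F' (+8 fires, +7 burnt)
  -> target ignites at step 3
Step 4: cell (3,1)='.' (+2 fires, +8 burnt)
Step 5: cell (3,1)='.' (+1 fires, +2 burnt)
Step 6: cell (3,1)='.' (+0 fires, +1 burnt)
  fire out at step 6

3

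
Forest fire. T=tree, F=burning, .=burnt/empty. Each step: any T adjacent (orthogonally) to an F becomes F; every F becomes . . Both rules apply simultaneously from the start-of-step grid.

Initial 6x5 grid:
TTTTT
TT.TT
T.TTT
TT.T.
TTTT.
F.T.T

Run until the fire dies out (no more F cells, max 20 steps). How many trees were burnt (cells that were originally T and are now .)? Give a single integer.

Step 1: +1 fires, +1 burnt (F count now 1)
Step 2: +2 fires, +1 burnt (F count now 2)
Step 3: +3 fires, +2 burnt (F count now 3)
Step 4: +3 fires, +3 burnt (F count now 3)
Step 5: +3 fires, +3 burnt (F count now 3)
Step 6: +2 fires, +3 burnt (F count now 2)
Step 7: +4 fires, +2 burnt (F count now 4)
Step 8: +2 fires, +4 burnt (F count now 2)
Step 9: +1 fires, +2 burnt (F count now 1)
Step 10: +0 fires, +1 burnt (F count now 0)
Fire out after step 10
Initially T: 22, now '.': 29
Total burnt (originally-T cells now '.'): 21

Answer: 21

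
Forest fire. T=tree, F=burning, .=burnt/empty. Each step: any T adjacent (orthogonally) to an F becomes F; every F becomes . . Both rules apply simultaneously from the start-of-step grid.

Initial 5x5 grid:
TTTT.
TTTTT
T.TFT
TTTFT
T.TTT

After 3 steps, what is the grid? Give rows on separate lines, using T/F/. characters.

Step 1: 6 trees catch fire, 2 burn out
  TTTT.
  TTTFT
  T.F.F
  TTF.F
  T.TFT
Step 2: 6 trees catch fire, 6 burn out
  TTTF.
  TTF.F
  T....
  TF...
  T.F.F
Step 3: 3 trees catch fire, 6 burn out
  TTF..
  TF...
  T....
  F....
  T....

TTF..
TF...
T....
F....
T....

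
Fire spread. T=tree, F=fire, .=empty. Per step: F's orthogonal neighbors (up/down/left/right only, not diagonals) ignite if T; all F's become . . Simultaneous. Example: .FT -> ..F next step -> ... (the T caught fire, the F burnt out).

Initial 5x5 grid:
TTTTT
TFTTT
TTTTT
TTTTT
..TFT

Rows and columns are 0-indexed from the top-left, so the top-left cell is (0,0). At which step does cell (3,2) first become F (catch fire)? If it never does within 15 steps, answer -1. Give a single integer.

Step 1: cell (3,2)='T' (+7 fires, +2 burnt)
Step 2: cell (3,2)='F' (+9 fires, +7 burnt)
  -> target ignites at step 2
Step 3: cell (3,2)='.' (+4 fires, +9 burnt)
Step 4: cell (3,2)='.' (+1 fires, +4 burnt)
Step 5: cell (3,2)='.' (+0 fires, +1 burnt)
  fire out at step 5

2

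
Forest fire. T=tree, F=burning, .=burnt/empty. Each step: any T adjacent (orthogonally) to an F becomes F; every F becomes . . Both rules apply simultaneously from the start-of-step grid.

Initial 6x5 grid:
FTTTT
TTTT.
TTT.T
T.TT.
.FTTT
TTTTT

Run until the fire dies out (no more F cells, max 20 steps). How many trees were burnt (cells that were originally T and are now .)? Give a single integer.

Answer: 22

Derivation:
Step 1: +4 fires, +2 burnt (F count now 4)
Step 2: +7 fires, +4 burnt (F count now 7)
Step 3: +8 fires, +7 burnt (F count now 8)
Step 4: +3 fires, +8 burnt (F count now 3)
Step 5: +0 fires, +3 burnt (F count now 0)
Fire out after step 5
Initially T: 23, now '.': 29
Total burnt (originally-T cells now '.'): 22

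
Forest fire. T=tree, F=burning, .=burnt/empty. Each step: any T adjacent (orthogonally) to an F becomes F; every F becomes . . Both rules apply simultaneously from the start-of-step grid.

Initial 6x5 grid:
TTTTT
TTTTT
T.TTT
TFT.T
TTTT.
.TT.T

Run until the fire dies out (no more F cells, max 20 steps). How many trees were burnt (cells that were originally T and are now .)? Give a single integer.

Answer: 23

Derivation:
Step 1: +3 fires, +1 burnt (F count now 3)
Step 2: +5 fires, +3 burnt (F count now 5)
Step 3: +5 fires, +5 burnt (F count now 5)
Step 4: +5 fires, +5 burnt (F count now 5)
Step 5: +4 fires, +5 burnt (F count now 4)
Step 6: +1 fires, +4 burnt (F count now 1)
Step 7: +0 fires, +1 burnt (F count now 0)
Fire out after step 7
Initially T: 24, now '.': 29
Total burnt (originally-T cells now '.'): 23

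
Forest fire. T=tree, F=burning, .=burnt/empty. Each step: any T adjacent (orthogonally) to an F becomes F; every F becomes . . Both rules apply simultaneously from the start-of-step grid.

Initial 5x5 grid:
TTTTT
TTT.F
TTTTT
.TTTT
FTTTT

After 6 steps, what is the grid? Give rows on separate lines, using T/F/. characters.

Step 1: 3 trees catch fire, 2 burn out
  TTTTF
  TTT..
  TTTTF
  .TTTT
  .FTTT
Step 2: 5 trees catch fire, 3 burn out
  TTTF.
  TTT..
  TTTF.
  .FTTF
  ..FTT
Step 3: 7 trees catch fire, 5 burn out
  TTF..
  TTT..
  TFF..
  ..FF.
  ...FF
Step 4: 4 trees catch fire, 7 burn out
  TF...
  TFF..
  F....
  .....
  .....
Step 5: 2 trees catch fire, 4 burn out
  F....
  F....
  .....
  .....
  .....
Step 6: 0 trees catch fire, 2 burn out
  .....
  .....
  .....
  .....
  .....

.....
.....
.....
.....
.....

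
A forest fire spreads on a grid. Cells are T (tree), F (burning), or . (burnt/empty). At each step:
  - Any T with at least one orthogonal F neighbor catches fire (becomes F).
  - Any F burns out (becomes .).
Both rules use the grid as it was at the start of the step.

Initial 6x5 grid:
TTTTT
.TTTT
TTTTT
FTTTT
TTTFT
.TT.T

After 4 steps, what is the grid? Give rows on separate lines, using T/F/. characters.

Step 1: 6 trees catch fire, 2 burn out
  TTTTT
  .TTTT
  FTTTT
  .FTFT
  FTF.F
  .TT.T
Step 2: 7 trees catch fire, 6 burn out
  TTTTT
  .TTTT
  .FTFT
  ..F.F
  .F...
  .TF.F
Step 3: 5 trees catch fire, 7 burn out
  TTTTT
  .FTFT
  ..F.F
  .....
  .....
  .F...
Step 4: 4 trees catch fire, 5 burn out
  TFTFT
  ..F.F
  .....
  .....
  .....
  .....

TFTFT
..F.F
.....
.....
.....
.....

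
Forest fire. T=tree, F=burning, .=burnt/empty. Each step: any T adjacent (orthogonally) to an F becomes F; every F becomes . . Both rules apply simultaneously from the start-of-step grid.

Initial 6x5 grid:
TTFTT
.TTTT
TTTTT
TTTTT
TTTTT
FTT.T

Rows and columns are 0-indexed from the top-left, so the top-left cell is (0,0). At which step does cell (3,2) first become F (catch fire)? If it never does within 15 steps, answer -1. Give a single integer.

Step 1: cell (3,2)='T' (+5 fires, +2 burnt)
Step 2: cell (3,2)='T' (+8 fires, +5 burnt)
Step 3: cell (3,2)='F' (+7 fires, +8 burnt)
  -> target ignites at step 3
Step 4: cell (3,2)='.' (+3 fires, +7 burnt)
Step 5: cell (3,2)='.' (+2 fires, +3 burnt)
Step 6: cell (3,2)='.' (+1 fires, +2 burnt)
Step 7: cell (3,2)='.' (+0 fires, +1 burnt)
  fire out at step 7

3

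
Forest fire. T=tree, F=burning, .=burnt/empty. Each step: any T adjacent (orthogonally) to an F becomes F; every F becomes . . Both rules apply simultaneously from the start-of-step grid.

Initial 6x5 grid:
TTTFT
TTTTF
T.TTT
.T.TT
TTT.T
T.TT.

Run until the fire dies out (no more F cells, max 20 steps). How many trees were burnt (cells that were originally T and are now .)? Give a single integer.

Answer: 15

Derivation:
Step 1: +4 fires, +2 burnt (F count now 4)
Step 2: +4 fires, +4 burnt (F count now 4)
Step 3: +5 fires, +4 burnt (F count now 5)
Step 4: +1 fires, +5 burnt (F count now 1)
Step 5: +1 fires, +1 burnt (F count now 1)
Step 6: +0 fires, +1 burnt (F count now 0)
Fire out after step 6
Initially T: 22, now '.': 23
Total burnt (originally-T cells now '.'): 15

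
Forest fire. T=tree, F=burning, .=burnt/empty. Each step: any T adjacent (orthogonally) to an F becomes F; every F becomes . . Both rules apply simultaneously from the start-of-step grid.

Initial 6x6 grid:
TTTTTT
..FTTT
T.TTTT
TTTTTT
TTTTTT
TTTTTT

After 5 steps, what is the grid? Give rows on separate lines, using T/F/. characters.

Step 1: 3 trees catch fire, 1 burn out
  TTFTTT
  ...FTT
  T.FTTT
  TTTTTT
  TTTTTT
  TTTTTT
Step 2: 5 trees catch fire, 3 burn out
  TF.FTT
  ....FT
  T..FTT
  TTFTTT
  TTTTTT
  TTTTTT
Step 3: 7 trees catch fire, 5 burn out
  F...FT
  .....F
  T...FT
  TF.FTT
  TTFTTT
  TTTTTT
Step 4: 7 trees catch fire, 7 burn out
  .....F
  ......
  T....F
  F...FT
  TF.FTT
  TTFTTT
Step 5: 6 trees catch fire, 7 burn out
  ......
  ......
  F.....
  .....F
  F...FT
  TF.FTT

......
......
F.....
.....F
F...FT
TF.FTT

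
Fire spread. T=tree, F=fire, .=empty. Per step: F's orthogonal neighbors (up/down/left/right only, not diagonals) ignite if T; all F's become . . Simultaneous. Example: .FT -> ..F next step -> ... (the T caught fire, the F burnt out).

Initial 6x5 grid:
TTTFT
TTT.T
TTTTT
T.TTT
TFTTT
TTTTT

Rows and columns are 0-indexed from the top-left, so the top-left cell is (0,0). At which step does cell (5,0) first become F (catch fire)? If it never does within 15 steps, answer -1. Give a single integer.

Step 1: cell (5,0)='T' (+5 fires, +2 burnt)
Step 2: cell (5,0)='F' (+8 fires, +5 burnt)
  -> target ignites at step 2
Step 3: cell (5,0)='.' (+8 fires, +8 burnt)
Step 4: cell (5,0)='.' (+5 fires, +8 burnt)
Step 5: cell (5,0)='.' (+0 fires, +5 burnt)
  fire out at step 5

2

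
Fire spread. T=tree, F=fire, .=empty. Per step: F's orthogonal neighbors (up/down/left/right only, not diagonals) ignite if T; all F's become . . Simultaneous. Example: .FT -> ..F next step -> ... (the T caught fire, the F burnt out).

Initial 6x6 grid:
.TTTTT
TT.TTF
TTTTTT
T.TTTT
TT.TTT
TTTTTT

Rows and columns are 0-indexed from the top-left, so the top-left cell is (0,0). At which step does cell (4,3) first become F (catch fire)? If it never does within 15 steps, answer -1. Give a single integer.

Step 1: cell (4,3)='T' (+3 fires, +1 burnt)
Step 2: cell (4,3)='T' (+4 fires, +3 burnt)
Step 3: cell (4,3)='T' (+4 fires, +4 burnt)
Step 4: cell (4,3)='T' (+5 fires, +4 burnt)
Step 5: cell (4,3)='F' (+5 fires, +5 burnt)
  -> target ignites at step 5
Step 6: cell (4,3)='.' (+3 fires, +5 burnt)
Step 7: cell (4,3)='.' (+3 fires, +3 burnt)
Step 8: cell (4,3)='.' (+2 fires, +3 burnt)
Step 9: cell (4,3)='.' (+2 fires, +2 burnt)
Step 10: cell (4,3)='.' (+0 fires, +2 burnt)
  fire out at step 10

5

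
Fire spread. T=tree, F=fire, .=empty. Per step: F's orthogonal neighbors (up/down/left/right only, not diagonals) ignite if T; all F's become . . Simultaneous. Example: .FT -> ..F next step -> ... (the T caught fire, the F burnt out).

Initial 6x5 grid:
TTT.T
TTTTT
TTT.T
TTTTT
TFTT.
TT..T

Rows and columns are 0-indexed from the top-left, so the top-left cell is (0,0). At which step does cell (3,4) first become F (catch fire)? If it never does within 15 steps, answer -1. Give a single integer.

Step 1: cell (3,4)='T' (+4 fires, +1 burnt)
Step 2: cell (3,4)='T' (+5 fires, +4 burnt)
Step 3: cell (3,4)='T' (+4 fires, +5 burnt)
Step 4: cell (3,4)='F' (+4 fires, +4 burnt)
  -> target ignites at step 4
Step 5: cell (3,4)='.' (+4 fires, +4 burnt)
Step 6: cell (3,4)='.' (+1 fires, +4 burnt)
Step 7: cell (3,4)='.' (+1 fires, +1 burnt)
Step 8: cell (3,4)='.' (+0 fires, +1 burnt)
  fire out at step 8

4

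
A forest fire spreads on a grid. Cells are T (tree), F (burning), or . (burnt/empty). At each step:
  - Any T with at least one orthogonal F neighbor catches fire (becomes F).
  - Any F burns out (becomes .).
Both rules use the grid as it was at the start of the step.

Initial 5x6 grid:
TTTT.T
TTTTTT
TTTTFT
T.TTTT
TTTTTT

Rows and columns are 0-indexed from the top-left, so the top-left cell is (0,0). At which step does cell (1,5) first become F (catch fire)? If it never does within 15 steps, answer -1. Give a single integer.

Step 1: cell (1,5)='T' (+4 fires, +1 burnt)
Step 2: cell (1,5)='F' (+6 fires, +4 burnt)
  -> target ignites at step 2
Step 3: cell (1,5)='.' (+7 fires, +6 burnt)
Step 4: cell (1,5)='.' (+4 fires, +7 burnt)
Step 5: cell (1,5)='.' (+4 fires, +4 burnt)
Step 6: cell (1,5)='.' (+2 fires, +4 burnt)
Step 7: cell (1,5)='.' (+0 fires, +2 burnt)
  fire out at step 7

2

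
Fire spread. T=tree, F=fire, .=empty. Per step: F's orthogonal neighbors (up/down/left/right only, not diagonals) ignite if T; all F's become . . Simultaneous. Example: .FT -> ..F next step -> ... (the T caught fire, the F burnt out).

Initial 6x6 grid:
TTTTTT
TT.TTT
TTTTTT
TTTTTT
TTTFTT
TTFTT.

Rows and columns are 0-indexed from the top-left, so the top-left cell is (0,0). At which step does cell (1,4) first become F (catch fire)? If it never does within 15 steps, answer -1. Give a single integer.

Step 1: cell (1,4)='T' (+5 fires, +2 burnt)
Step 2: cell (1,4)='T' (+7 fires, +5 burnt)
Step 3: cell (1,4)='T' (+6 fires, +7 burnt)
Step 4: cell (1,4)='F' (+5 fires, +6 burnt)
  -> target ignites at step 4
Step 5: cell (1,4)='.' (+5 fires, +5 burnt)
Step 6: cell (1,4)='.' (+3 fires, +5 burnt)
Step 7: cell (1,4)='.' (+1 fires, +3 burnt)
Step 8: cell (1,4)='.' (+0 fires, +1 burnt)
  fire out at step 8

4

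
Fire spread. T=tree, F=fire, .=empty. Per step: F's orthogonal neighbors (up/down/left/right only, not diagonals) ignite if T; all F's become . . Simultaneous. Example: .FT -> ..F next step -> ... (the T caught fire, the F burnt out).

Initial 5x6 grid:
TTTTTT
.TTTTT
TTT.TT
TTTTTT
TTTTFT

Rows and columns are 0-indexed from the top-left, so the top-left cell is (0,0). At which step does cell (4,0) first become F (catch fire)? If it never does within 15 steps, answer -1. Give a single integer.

Step 1: cell (4,0)='T' (+3 fires, +1 burnt)
Step 2: cell (4,0)='T' (+4 fires, +3 burnt)
Step 3: cell (4,0)='T' (+4 fires, +4 burnt)
Step 4: cell (4,0)='F' (+6 fires, +4 burnt)
  -> target ignites at step 4
Step 5: cell (4,0)='.' (+5 fires, +6 burnt)
Step 6: cell (4,0)='.' (+3 fires, +5 burnt)
Step 7: cell (4,0)='.' (+1 fires, +3 burnt)
Step 8: cell (4,0)='.' (+1 fires, +1 burnt)
Step 9: cell (4,0)='.' (+0 fires, +1 burnt)
  fire out at step 9

4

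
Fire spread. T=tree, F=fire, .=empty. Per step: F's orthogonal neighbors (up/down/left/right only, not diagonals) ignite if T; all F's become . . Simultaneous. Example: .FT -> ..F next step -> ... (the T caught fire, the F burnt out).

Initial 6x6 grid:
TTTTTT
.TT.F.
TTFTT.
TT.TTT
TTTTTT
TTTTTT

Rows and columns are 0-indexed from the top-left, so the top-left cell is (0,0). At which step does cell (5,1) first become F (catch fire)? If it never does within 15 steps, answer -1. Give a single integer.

Step 1: cell (5,1)='T' (+5 fires, +2 burnt)
Step 2: cell (5,1)='T' (+8 fires, +5 burnt)
Step 3: cell (5,1)='T' (+6 fires, +8 burnt)
Step 4: cell (5,1)='F' (+7 fires, +6 burnt)
  -> target ignites at step 4
Step 5: cell (5,1)='.' (+3 fires, +7 burnt)
Step 6: cell (5,1)='.' (+0 fires, +3 burnt)
  fire out at step 6

4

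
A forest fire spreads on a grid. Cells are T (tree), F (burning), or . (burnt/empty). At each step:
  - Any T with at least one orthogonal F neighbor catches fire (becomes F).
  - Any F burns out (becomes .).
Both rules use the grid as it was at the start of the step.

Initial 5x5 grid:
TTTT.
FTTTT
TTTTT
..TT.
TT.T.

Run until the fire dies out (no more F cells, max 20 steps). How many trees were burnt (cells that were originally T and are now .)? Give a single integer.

Answer: 16

Derivation:
Step 1: +3 fires, +1 burnt (F count now 3)
Step 2: +3 fires, +3 burnt (F count now 3)
Step 3: +3 fires, +3 burnt (F count now 3)
Step 4: +4 fires, +3 burnt (F count now 4)
Step 5: +2 fires, +4 burnt (F count now 2)
Step 6: +1 fires, +2 burnt (F count now 1)
Step 7: +0 fires, +1 burnt (F count now 0)
Fire out after step 7
Initially T: 18, now '.': 23
Total burnt (originally-T cells now '.'): 16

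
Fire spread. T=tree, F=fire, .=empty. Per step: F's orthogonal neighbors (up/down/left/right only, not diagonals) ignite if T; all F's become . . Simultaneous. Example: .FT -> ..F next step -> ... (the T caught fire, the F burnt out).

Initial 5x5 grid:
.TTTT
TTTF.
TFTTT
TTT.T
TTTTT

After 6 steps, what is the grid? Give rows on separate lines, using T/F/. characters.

Step 1: 7 trees catch fire, 2 burn out
  .TTFT
  TFF..
  F.FFT
  TFT.T
  TTTTT
Step 2: 8 trees catch fire, 7 burn out
  .FF.F
  F....
  ....F
  F.F.T
  TFTTT
Step 3: 3 trees catch fire, 8 burn out
  .....
  .....
  .....
  ....F
  F.FTT
Step 4: 2 trees catch fire, 3 burn out
  .....
  .....
  .....
  .....
  ...FF
Step 5: 0 trees catch fire, 2 burn out
  .....
  .....
  .....
  .....
  .....
Step 6: 0 trees catch fire, 0 burn out
  .....
  .....
  .....
  .....
  .....

.....
.....
.....
.....
.....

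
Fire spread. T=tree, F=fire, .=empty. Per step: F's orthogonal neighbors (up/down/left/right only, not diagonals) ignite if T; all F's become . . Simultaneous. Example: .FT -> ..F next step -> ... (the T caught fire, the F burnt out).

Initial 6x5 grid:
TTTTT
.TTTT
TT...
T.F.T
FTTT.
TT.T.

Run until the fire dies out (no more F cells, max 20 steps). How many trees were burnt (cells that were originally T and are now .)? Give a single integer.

Answer: 18

Derivation:
Step 1: +4 fires, +2 burnt (F count now 4)
Step 2: +3 fires, +4 burnt (F count now 3)
Step 3: +2 fires, +3 burnt (F count now 2)
Step 4: +1 fires, +2 burnt (F count now 1)
Step 5: +2 fires, +1 burnt (F count now 2)
Step 6: +3 fires, +2 burnt (F count now 3)
Step 7: +2 fires, +3 burnt (F count now 2)
Step 8: +1 fires, +2 burnt (F count now 1)
Step 9: +0 fires, +1 burnt (F count now 0)
Fire out after step 9
Initially T: 19, now '.': 29
Total burnt (originally-T cells now '.'): 18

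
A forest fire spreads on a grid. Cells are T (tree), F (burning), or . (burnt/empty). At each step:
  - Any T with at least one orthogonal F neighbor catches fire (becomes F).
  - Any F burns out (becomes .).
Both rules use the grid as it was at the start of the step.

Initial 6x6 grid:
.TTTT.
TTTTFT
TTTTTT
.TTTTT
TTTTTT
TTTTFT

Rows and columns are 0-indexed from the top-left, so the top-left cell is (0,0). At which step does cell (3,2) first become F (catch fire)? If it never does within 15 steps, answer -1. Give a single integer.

Step 1: cell (3,2)='T' (+7 fires, +2 burnt)
Step 2: cell (3,2)='T' (+8 fires, +7 burnt)
Step 3: cell (3,2)='T' (+7 fires, +8 burnt)
Step 4: cell (3,2)='F' (+6 fires, +7 burnt)
  -> target ignites at step 4
Step 5: cell (3,2)='.' (+3 fires, +6 burnt)
Step 6: cell (3,2)='.' (+0 fires, +3 burnt)
  fire out at step 6

4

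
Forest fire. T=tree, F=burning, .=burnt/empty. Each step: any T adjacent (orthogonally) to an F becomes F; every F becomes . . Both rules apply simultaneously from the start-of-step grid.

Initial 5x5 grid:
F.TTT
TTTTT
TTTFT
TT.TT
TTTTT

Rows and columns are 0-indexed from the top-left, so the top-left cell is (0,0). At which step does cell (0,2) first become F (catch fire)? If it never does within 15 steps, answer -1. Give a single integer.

Step 1: cell (0,2)='T' (+5 fires, +2 burnt)
Step 2: cell (0,2)='T' (+8 fires, +5 burnt)
Step 3: cell (0,2)='F' (+6 fires, +8 burnt)
  -> target ignites at step 3
Step 4: cell (0,2)='.' (+2 fires, +6 burnt)
Step 5: cell (0,2)='.' (+0 fires, +2 burnt)
  fire out at step 5

3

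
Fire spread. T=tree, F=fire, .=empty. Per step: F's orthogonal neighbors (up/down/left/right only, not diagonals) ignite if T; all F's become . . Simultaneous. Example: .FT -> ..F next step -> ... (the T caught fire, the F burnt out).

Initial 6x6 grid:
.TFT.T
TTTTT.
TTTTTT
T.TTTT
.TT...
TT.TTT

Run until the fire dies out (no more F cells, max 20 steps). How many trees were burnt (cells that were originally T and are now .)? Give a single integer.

Answer: 22

Derivation:
Step 1: +3 fires, +1 burnt (F count now 3)
Step 2: +3 fires, +3 burnt (F count now 3)
Step 3: +5 fires, +3 burnt (F count now 5)
Step 4: +4 fires, +5 burnt (F count now 4)
Step 5: +4 fires, +4 burnt (F count now 4)
Step 6: +2 fires, +4 burnt (F count now 2)
Step 7: +1 fires, +2 burnt (F count now 1)
Step 8: +0 fires, +1 burnt (F count now 0)
Fire out after step 8
Initially T: 26, now '.': 32
Total burnt (originally-T cells now '.'): 22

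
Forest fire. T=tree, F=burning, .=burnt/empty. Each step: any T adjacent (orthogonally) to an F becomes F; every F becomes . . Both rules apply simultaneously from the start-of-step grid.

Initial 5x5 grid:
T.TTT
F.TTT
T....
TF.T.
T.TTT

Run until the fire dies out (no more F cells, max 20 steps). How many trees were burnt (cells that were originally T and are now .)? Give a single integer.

Answer: 4

Derivation:
Step 1: +3 fires, +2 burnt (F count now 3)
Step 2: +1 fires, +3 burnt (F count now 1)
Step 3: +0 fires, +1 burnt (F count now 0)
Fire out after step 3
Initially T: 14, now '.': 15
Total burnt (originally-T cells now '.'): 4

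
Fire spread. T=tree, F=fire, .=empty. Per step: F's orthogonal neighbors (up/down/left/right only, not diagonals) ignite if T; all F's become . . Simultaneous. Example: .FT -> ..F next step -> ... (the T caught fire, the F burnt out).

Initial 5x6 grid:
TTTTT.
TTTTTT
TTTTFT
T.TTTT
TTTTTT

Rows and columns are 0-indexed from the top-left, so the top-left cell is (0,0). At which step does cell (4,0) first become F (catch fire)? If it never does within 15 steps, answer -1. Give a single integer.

Step 1: cell (4,0)='T' (+4 fires, +1 burnt)
Step 2: cell (4,0)='T' (+7 fires, +4 burnt)
Step 3: cell (4,0)='T' (+6 fires, +7 burnt)
Step 4: cell (4,0)='T' (+4 fires, +6 burnt)
Step 5: cell (4,0)='T' (+4 fires, +4 burnt)
Step 6: cell (4,0)='F' (+2 fires, +4 burnt)
  -> target ignites at step 6
Step 7: cell (4,0)='.' (+0 fires, +2 burnt)
  fire out at step 7

6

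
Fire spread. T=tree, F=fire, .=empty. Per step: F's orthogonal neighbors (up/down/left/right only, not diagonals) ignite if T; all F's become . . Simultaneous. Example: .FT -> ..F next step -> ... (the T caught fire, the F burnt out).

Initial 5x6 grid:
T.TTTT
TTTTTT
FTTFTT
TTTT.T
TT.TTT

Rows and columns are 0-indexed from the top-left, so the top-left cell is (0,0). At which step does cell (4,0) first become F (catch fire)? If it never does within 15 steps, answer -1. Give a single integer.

Step 1: cell (4,0)='T' (+7 fires, +2 burnt)
Step 2: cell (4,0)='F' (+10 fires, +7 burnt)
  -> target ignites at step 2
Step 3: cell (4,0)='.' (+6 fires, +10 burnt)
Step 4: cell (4,0)='.' (+2 fires, +6 burnt)
Step 5: cell (4,0)='.' (+0 fires, +2 burnt)
  fire out at step 5

2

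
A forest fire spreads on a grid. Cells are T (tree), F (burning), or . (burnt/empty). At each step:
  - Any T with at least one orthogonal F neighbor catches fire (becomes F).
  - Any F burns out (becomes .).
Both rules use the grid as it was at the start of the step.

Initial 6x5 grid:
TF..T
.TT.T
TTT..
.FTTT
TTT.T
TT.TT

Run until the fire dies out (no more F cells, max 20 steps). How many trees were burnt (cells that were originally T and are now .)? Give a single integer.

Step 1: +5 fires, +2 burnt (F count now 5)
Step 2: +7 fires, +5 burnt (F count now 7)
Step 3: +2 fires, +7 burnt (F count now 2)
Step 4: +1 fires, +2 burnt (F count now 1)
Step 5: +1 fires, +1 burnt (F count now 1)
Step 6: +1 fires, +1 burnt (F count now 1)
Step 7: +0 fires, +1 burnt (F count now 0)
Fire out after step 7
Initially T: 19, now '.': 28
Total burnt (originally-T cells now '.'): 17

Answer: 17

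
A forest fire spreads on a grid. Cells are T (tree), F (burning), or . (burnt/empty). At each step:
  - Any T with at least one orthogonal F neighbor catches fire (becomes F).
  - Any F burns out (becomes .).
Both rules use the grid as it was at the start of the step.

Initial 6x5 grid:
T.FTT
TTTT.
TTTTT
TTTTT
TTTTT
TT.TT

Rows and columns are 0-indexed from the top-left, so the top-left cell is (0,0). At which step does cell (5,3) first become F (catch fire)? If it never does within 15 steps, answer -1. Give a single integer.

Step 1: cell (5,3)='T' (+2 fires, +1 burnt)
Step 2: cell (5,3)='T' (+4 fires, +2 burnt)
Step 3: cell (5,3)='T' (+4 fires, +4 burnt)
Step 4: cell (5,3)='T' (+6 fires, +4 burnt)
Step 5: cell (5,3)='T' (+4 fires, +6 burnt)
Step 6: cell (5,3)='F' (+4 fires, +4 burnt)
  -> target ignites at step 6
Step 7: cell (5,3)='.' (+2 fires, +4 burnt)
Step 8: cell (5,3)='.' (+0 fires, +2 burnt)
  fire out at step 8

6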